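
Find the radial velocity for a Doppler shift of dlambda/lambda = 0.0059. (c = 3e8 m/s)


v = (dlambda/lambda) * c = 0.0059 * 3e8 = 1.770e+06

1.770e+06 m/s


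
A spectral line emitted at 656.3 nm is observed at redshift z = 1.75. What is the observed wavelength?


lam_obs = lam_emit * (1 + z) = 656.3 * (1 + 1.75) = 1804.825

1804.825 nm


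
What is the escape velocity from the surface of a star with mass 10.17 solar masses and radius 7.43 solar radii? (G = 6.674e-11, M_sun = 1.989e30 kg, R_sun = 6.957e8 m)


M = 10.17 * 1.989e30 kg = 2.022813e+31 kg; R = 7.43 * 6.957e8 m = 5.169051e+09 m. v_esc = sqrt(2GM/R) = sqrt(2 * 6.674e-11 * 2.022813e+31 / 5.169051e+09) = 722737.449

722737.449 m/s


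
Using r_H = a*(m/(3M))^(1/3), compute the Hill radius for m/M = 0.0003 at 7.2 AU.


r_H = a * (m/3M)^(1/3) = 7.2 * (0.0003/3)^(1/3) = 0.3342

0.3342 AU


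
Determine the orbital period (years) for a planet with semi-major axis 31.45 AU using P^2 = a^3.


P = a^(3/2) = 31.45^1.5 = 176.3725

176.3725 years


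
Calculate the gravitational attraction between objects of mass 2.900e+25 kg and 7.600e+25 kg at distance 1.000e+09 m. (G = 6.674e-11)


F = G*m1*m2/r^2 = 6.674e-11 * 2.900e+25 * 7.600e+25 / (1.000e+09)^2 = 6.674e-11 * 2.204e+51 / 1.000e+18 = 1.471e+23

1.471e+23 N


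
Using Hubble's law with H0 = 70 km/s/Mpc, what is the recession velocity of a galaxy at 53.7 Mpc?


v = H0 * d = 70 * 53.7 = 3759.0

3759.0 km/s


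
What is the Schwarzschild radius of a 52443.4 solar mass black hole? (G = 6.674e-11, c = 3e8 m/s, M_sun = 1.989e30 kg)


M = 52443.4 * 1.989e30 kg = 1.043099226e+35 kg. rs = 2GM/c^2 = 2 * 6.674e-11 * 1.043099226e+35 / (3e8)^2 = 1.547e+08

1.547e+08 m


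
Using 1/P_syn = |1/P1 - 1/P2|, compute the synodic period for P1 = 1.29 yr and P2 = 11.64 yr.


1/P_syn = |1/P1 - 1/P2| = |1/1.29 - 1/11.64| => P_syn = 1.4508

1.4508 years


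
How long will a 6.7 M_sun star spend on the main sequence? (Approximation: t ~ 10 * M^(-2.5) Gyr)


t = 10 * M^(-2.5) = 10 * 6.7^(-2.5) = 0.0861

0.0861 Gyr


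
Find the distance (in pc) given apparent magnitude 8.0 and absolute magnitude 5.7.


d = 10^((m - M + 5)/5) = 10^((8.0 - 5.7 + 5)/5) = 28.8403

28.8403 pc


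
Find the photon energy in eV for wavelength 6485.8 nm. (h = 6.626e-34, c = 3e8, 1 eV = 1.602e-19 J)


E = hc/lambda = 6.626e-34 * 3e8 / 6.486e-06 = 3.065e-20 J = 0.1913 eV

0.1913 eV


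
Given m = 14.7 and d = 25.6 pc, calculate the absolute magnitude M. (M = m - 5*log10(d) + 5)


M = m - 5*log10(d) + 5 = 14.7 - 5*log10(25.6) + 5 = 12.6588

12.6588


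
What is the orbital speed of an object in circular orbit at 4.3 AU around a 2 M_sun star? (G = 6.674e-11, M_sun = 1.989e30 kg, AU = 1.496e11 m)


v = sqrt(GM/r) = sqrt(6.674e-11 * 3.978e+30 / 6.433e+11) = 20315.4041

20315.4041 m/s


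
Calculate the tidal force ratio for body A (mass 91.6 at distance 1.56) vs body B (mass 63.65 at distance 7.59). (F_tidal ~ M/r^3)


Ratio = (M1/r1^3) / (M2/r2^3) = (91.6/1.56^3) / (63.65/7.59^3) = 165.7481

165.7481


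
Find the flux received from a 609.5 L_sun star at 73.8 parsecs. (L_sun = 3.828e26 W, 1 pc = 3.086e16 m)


F = L / (4*pi*d^2) = 2.333e+29 / (4*pi*(2.277e+18)^2) = 3.580e-09

3.580e-09 W/m^2


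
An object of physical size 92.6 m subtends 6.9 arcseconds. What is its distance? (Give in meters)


D = size / theta_rad, theta_rad = 6.9 * pi/(180*3600) = 3.345e-05, D = 2.768e+06

2.768e+06 m


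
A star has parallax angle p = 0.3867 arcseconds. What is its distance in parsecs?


d = 1/p = 1/0.3867 = 2.586

2.586 pc


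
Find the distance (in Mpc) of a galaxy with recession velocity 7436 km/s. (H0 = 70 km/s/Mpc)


d = v / H0 = 7436 / 70 = 106.2286

106.2286 Mpc


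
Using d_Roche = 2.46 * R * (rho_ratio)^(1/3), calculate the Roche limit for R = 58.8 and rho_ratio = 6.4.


d_Roche = 2.46 * 58.8 * 6.4^(1/3) = 268.5586

268.5586


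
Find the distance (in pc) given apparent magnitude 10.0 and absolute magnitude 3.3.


d = 10^((m - M + 5)/5) = 10^((10.0 - 3.3 + 5)/5) = 218.7762

218.7762 pc


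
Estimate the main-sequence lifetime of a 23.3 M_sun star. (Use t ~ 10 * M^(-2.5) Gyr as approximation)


t = 10 * M^(-2.5) = 10 * 23.3^(-2.5) = 0.0038

0.0038 Gyr


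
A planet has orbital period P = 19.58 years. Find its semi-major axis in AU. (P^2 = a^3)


a = P^(2/3) = 19.58^(2/3) = 7.2645

7.2645 AU


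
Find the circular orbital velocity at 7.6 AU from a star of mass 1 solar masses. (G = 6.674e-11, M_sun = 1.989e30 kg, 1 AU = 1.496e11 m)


v = sqrt(GM/r) = sqrt(6.674e-11 * 1.989e+30 / 1.137e+12) = 10805.3266

10805.3266 m/s


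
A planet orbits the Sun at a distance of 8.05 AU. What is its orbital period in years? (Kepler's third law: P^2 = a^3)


P = a^(3/2) = 8.05^1.5 = 22.8399

22.8399 years


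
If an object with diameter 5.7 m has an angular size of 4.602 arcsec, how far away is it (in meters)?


D = size / theta_rad, theta_rad = 4.602 * pi/(180*3600) = 2.231e-05, D = 255477.9217

255477.9217 m


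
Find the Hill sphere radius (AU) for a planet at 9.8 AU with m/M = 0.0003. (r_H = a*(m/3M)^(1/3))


r_H = a * (m/3M)^(1/3) = 9.8 * (0.0003/3)^(1/3) = 0.4549

0.4549 AU


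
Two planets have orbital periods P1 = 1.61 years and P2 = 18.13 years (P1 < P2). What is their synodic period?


1/P_syn = |1/P1 - 1/P2| = |1/1.61 - 1/18.13| => P_syn = 1.7669

1.7669 years


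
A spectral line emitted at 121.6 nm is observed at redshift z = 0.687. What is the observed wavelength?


lam_obs = lam_emit * (1 + z) = 121.6 * (1 + 0.687) = 205.1392

205.1392 nm


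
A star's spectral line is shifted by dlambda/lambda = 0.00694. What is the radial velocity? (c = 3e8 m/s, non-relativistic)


v = (dlambda/lambda) * c = 0.00694 * 3e8 = 2.082e+06

2.082e+06 m/s


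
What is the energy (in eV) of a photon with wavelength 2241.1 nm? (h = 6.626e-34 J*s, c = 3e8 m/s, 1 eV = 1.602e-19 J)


E = hc/lambda = 6.626e-34 * 3e8 / 2.241e-06 = 8.870e-20 J = 0.5537 eV

0.5537 eV


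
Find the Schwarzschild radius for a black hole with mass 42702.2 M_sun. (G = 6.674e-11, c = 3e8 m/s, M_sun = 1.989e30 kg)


M = 42702.2 * 1.989e30 kg = 8.49346758e+34 kg. rs = 2GM/c^2 = 2 * 6.674e-11 * 8.49346758e+34 / (3e8)^2 = 1.260e+08

1.260e+08 m


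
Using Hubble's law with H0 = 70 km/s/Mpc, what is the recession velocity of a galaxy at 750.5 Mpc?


v = H0 * d = 70 * 750.5 = 52535.0

52535.0 km/s


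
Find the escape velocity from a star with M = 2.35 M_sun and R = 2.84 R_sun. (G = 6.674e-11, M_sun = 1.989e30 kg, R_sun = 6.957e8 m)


M = 2.35 * 1.989e30 kg = 4.67415e+30 kg; R = 2.84 * 6.957e8 m = 1.975788e+09 m. v_esc = sqrt(2GM/R) = sqrt(2 * 6.674e-11 * 4.67415e+30 / 1.975788e+09) = 561939.098

561939.098 m/s


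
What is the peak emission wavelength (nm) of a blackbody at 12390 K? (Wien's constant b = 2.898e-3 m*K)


lam_max = b / T = 2.898e-3 / 12390 = 2.339e-07 m = 233.8983 nm

233.8983 nm


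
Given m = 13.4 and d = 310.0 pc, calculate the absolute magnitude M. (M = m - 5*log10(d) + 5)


M = m - 5*log10(d) + 5 = 13.4 - 5*log10(310.0) + 5 = 5.9432

5.9432


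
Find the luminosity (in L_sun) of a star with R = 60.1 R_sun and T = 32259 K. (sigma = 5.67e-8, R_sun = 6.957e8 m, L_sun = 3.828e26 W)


R = 60.1 * 6.957e8 m = 4.181157e+10 m. L = 4*pi*R^2*sigma*T^4 = 4*pi*(4.181157e+10)^2 * 5.67e-8 * 32259^4 = 1.348930194e+33 W. L/L_sun = 1.348930194e+33 / 3.828e26 = 3.524e+06

3.524e+06 L_sun


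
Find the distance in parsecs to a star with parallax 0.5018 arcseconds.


d = 1/p = 1/0.5018 = 1.9928

1.9928 pc


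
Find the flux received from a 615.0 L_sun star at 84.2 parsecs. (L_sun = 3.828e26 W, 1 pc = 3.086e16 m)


F = L / (4*pi*d^2) = 2.354e+29 / (4*pi*(2.598e+18)^2) = 2.775e-09

2.775e-09 W/m^2


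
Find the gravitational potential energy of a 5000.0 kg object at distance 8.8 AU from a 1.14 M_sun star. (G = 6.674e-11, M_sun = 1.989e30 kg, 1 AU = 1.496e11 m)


M = 1.14 * 1.989e30 kg = 2.26746e+30 kg; r = 8.8 AU * 1.496e11 m/AU = 1.31648e+12 m. U = -GM*m/r = -(6.674e-11 * 2.26746e+30 * 5000.0) / 1.31648e+12 = -5.748e+11

-5.748e+11 J


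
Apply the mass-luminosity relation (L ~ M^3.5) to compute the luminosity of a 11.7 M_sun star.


L/L_sun = (M/M_sun)^3.5 = 11.7^3.5 = 5478.3593

5478.3593 L_sun


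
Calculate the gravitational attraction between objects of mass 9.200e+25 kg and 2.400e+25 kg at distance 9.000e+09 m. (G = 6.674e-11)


F = G*m1*m2/r^2 = 6.674e-11 * 9.200e+25 * 2.400e+25 / (9.000e+09)^2 = 6.674e-11 * 2.208e+51 / 8.100e+19 = 1.819e+21

1.819e+21 N


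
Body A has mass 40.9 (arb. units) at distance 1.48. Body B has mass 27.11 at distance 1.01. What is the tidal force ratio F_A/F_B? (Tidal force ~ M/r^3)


Ratio = (M1/r1^3) / (M2/r2^3) = (40.9/1.48^3) / (27.11/1.01^3) = 0.4795

0.4795


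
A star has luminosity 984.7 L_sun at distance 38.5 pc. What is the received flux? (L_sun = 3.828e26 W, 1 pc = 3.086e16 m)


F = L / (4*pi*d^2) = 3.769e+29 / (4*pi*(1.188e+18)^2) = 2.125e-08

2.125e-08 W/m^2


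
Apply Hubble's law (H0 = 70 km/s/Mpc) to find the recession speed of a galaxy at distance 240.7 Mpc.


v = H0 * d = 70 * 240.7 = 16849.0

16849.0 km/s


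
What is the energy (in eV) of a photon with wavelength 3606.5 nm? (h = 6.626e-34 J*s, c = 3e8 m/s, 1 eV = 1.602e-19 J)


E = hc/lambda = 6.626e-34 * 3e8 / 3.607e-06 = 5.512e-20 J = 0.3441 eV

0.3441 eV


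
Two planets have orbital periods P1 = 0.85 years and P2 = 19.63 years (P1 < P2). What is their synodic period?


1/P_syn = |1/P1 - 1/P2| = |1/0.85 - 1/19.63| => P_syn = 0.8885

0.8885 years


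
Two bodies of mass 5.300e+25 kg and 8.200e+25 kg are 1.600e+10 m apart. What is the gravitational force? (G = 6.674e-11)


F = G*m1*m2/r^2 = 6.674e-11 * 5.300e+25 * 8.200e+25 / (1.600e+10)^2 = 6.674e-11 * 4.346e+51 / 2.560e+20 = 1.133e+21

1.133e+21 N


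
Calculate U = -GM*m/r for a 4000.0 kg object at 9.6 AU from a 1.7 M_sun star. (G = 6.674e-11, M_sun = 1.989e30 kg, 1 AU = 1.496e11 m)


M = 1.7 * 1.989e30 kg = 3.3813e+30 kg; r = 9.6 AU * 1.496e11 m/AU = 1.43616e+12 m. U = -GM*m/r = -(6.674e-11 * 3.3813e+30 * 4000.0) / 1.43616e+12 = -6.285e+11

-6.285e+11 J


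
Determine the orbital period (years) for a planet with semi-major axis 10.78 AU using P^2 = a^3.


P = a^(3/2) = 10.78^1.5 = 35.3939

35.3939 years


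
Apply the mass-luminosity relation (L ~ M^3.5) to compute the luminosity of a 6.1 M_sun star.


L/L_sun = (M/M_sun)^3.5 = 6.1^3.5 = 560.6017

560.6017 L_sun


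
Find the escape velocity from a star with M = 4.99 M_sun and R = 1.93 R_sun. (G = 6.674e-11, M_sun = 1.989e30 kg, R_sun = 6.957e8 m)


M = 4.99 * 1.989e30 kg = 9.92511e+30 kg; R = 1.93 * 6.957e8 m = 1.342701e+09 m. v_esc = sqrt(2GM/R) = sqrt(2 * 6.674e-11 * 9.92511e+30 / 1.342701e+09) = 993312.9722

993312.9722 m/s


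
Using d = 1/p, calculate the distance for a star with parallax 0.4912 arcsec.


d = 1/p = 1/0.4912 = 2.0358

2.0358 pc


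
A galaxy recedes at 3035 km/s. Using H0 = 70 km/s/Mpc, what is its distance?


d = v / H0 = 3035 / 70 = 43.3571

43.3571 Mpc


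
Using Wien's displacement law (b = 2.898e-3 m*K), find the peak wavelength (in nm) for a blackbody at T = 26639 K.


lam_max = b / T = 2.898e-3 / 26639 = 1.088e-07 m = 108.7879 nm

108.7879 nm


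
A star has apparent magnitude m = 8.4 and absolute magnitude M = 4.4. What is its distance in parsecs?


d = 10^((m - M + 5)/5) = 10^((8.4 - 4.4 + 5)/5) = 63.0957

63.0957 pc


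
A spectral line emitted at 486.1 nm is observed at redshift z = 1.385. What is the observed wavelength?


lam_obs = lam_emit * (1 + z) = 486.1 * (1 + 1.385) = 1159.3485

1159.3485 nm


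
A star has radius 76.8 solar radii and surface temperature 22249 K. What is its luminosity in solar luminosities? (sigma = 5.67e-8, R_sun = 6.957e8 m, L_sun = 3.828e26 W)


R = 76.8 * 6.957e8 m = 5.342976e+10 m. L = 4*pi*R^2*sigma*T^4 = 4*pi*(5.342976e+10)^2 * 5.67e-8 * 22249^4 = 4.984267631e+32 W. L/L_sun = 4.984267631e+32 / 3.828e26 = 1.302e+06

1.302e+06 L_sun


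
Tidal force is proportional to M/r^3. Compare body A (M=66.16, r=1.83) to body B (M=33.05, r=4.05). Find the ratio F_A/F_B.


Ratio = (M1/r1^3) / (M2/r2^3) = (66.16/1.83^3) / (33.05/4.05^3) = 21.6988

21.6988


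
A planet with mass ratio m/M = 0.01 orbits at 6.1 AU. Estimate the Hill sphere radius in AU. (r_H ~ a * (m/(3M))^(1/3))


r_H = a * (m/3M)^(1/3) = 6.1 * (0.01/3)^(1/3) = 0.9112

0.9112 AU


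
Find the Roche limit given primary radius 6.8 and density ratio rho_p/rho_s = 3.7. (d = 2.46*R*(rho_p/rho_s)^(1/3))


d_Roche = 2.46 * 6.8 * 3.7^(1/3) = 25.8729

25.8729


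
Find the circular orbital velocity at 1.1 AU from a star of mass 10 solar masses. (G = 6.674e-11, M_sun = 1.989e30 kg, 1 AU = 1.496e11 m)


v = sqrt(GM/r) = sqrt(6.674e-11 * 1.989e+31 / 1.646e+11) = 89814.8923

89814.8923 m/s


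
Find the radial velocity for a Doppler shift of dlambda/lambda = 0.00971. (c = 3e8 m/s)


v = (dlambda/lambda) * c = 0.00971 * 3e8 = 2.913e+06

2.913e+06 m/s


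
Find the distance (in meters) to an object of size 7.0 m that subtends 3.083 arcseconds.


D = size / theta_rad, theta_rad = 3.083 * pi/(180*3600) = 1.495e-05, D = 468327.4874

468327.4874 m


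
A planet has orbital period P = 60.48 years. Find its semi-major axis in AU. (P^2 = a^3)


a = P^(2/3) = 60.48^(2/3) = 15.4078

15.4078 AU


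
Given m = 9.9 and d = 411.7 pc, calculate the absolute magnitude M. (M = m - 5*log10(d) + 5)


M = m - 5*log10(d) + 5 = 9.9 - 5*log10(411.7) + 5 = 1.8271

1.8271


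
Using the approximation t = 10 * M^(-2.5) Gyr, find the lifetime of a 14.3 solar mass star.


t = 10 * M^(-2.5) = 10 * 14.3^(-2.5) = 0.0129

0.0129 Gyr


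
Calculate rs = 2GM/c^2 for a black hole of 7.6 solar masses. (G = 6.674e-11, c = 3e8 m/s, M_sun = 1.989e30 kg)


M = 7.6 * 1.989e30 kg = 1.51164e+31 kg. rs = 2GM/c^2 = 2 * 6.674e-11 * 1.51164e+31 / (3e8)^2 = 22419.3008

22419.3008 m


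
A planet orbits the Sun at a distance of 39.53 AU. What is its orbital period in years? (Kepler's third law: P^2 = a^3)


P = a^(3/2) = 39.53^1.5 = 248.5365

248.5365 years


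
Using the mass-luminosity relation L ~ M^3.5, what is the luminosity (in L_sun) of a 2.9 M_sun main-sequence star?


L/L_sun = (M/M_sun)^3.5 = 2.9^3.5 = 41.533

41.533 L_sun


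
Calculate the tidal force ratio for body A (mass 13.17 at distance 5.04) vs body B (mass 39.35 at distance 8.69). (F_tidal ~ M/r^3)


Ratio = (M1/r1^3) / (M2/r2^3) = (13.17/5.04^3) / (39.35/8.69^3) = 1.7156

1.7156


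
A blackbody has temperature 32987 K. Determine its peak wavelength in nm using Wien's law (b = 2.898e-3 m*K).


lam_max = b / T = 2.898e-3 / 32987 = 8.785e-08 m = 87.8528 nm

87.8528 nm


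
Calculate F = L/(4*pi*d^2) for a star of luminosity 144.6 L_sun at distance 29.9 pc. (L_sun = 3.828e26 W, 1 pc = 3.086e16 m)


F = L / (4*pi*d^2) = 5.535e+28 / (4*pi*(9.227e+17)^2) = 5.174e-09

5.174e-09 W/m^2


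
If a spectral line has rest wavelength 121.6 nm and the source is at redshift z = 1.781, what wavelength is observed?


lam_obs = lam_emit * (1 + z) = 121.6 * (1 + 1.781) = 338.1696

338.1696 nm


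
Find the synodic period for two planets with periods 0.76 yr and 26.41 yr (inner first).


1/P_syn = |1/P1 - 1/P2| = |1/0.76 - 1/26.41| => P_syn = 0.7825

0.7825 years


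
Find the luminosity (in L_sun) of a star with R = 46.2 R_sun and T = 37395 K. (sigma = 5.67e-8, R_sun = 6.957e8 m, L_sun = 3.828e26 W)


R = 46.2 * 6.957e8 m = 3.214134e+10 m. L = 4*pi*R^2*sigma*T^4 = 4*pi*(3.214134e+10)^2 * 5.67e-8 * 37395^4 = 1.439378565e+33 W. L/L_sun = 1.439378565e+33 / 3.828e26 = 3.760e+06

3.760e+06 L_sun


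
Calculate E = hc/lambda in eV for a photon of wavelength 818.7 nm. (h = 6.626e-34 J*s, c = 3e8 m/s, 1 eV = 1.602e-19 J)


E = hc/lambda = 6.626e-34 * 3e8 / 8.187e-07 = 2.428e-19 J = 1.5156 eV

1.5156 eV


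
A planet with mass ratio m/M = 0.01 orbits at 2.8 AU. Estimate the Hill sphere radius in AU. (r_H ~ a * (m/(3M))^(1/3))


r_H = a * (m/3M)^(1/3) = 2.8 * (0.01/3)^(1/3) = 0.4183

0.4183 AU


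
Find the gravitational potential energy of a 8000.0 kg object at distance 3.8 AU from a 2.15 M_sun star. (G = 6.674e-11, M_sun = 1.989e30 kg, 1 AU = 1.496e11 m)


M = 2.15 * 1.989e30 kg = 4.27635e+30 kg; r = 3.8 AU * 1.496e11 m/AU = 5.6848e+11 m. U = -GM*m/r = -(6.674e-11 * 4.27635e+30 * 8000.0) / 5.6848e+11 = -4.016e+12

-4.016e+12 J


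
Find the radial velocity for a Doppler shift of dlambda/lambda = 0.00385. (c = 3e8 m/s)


v = (dlambda/lambda) * c = 0.00385 * 3e8 = 1.155e+06

1.155e+06 m/s


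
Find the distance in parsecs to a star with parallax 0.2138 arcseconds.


d = 1/p = 1/0.2138 = 4.6773

4.6773 pc


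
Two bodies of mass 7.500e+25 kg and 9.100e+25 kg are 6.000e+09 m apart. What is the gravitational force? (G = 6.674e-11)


F = G*m1*m2/r^2 = 6.674e-11 * 7.500e+25 * 9.100e+25 / (6.000e+09)^2 = 6.674e-11 * 6.825e+51 / 3.600e+19 = 1.265e+22

1.265e+22 N


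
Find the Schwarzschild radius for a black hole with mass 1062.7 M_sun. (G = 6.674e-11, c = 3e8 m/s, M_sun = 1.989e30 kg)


M = 1062.7 * 1.989e30 kg = 2.1137103e+33 kg. rs = 2GM/c^2 = 2 * 6.674e-11 * 2.1137103e+33 / (3e8)^2 = 3.135e+06

3.135e+06 m


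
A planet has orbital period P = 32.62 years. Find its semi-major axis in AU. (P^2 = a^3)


a = P^(2/3) = 32.62^(2/3) = 10.2091

10.2091 AU


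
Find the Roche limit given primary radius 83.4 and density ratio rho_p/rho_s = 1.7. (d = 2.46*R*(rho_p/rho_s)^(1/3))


d_Roche = 2.46 * 83.4 * 1.7^(1/3) = 244.8598

244.8598


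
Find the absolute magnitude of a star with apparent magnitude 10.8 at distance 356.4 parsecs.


M = m - 5*log10(d) + 5 = 10.8 - 5*log10(356.4) + 5 = 3.0403

3.0403


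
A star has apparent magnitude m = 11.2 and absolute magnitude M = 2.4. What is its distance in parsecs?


d = 10^((m - M + 5)/5) = 10^((11.2 - 2.4 + 5)/5) = 575.4399

575.4399 pc


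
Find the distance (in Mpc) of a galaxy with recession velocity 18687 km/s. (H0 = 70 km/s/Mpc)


d = v / H0 = 18687 / 70 = 266.9571

266.9571 Mpc


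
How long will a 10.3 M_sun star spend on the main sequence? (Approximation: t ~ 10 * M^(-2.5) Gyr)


t = 10 * M^(-2.5) = 10 * 10.3^(-2.5) = 0.0294

0.0294 Gyr


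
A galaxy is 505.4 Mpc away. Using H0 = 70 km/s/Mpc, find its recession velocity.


v = H0 * d = 70 * 505.4 = 35378.0

35378.0 km/s


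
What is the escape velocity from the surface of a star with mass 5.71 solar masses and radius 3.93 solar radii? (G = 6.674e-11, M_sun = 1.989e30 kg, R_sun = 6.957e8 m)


M = 5.71 * 1.989e30 kg = 1.135719e+31 kg; R = 3.93 * 6.957e8 m = 2.734101e+09 m. v_esc = sqrt(2GM/R) = sqrt(2 * 6.674e-11 * 1.135719e+31 / 2.734101e+09) = 744622.6934

744622.6934 m/s


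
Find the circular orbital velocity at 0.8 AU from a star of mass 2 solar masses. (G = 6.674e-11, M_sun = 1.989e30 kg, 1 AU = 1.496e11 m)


v = sqrt(GM/r) = sqrt(6.674e-11 * 3.978e+30 / 1.197e+11) = 47099.3269

47099.3269 m/s


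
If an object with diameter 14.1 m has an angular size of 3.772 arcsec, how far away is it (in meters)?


D = size / theta_rad, theta_rad = 3.772 * pi/(180*3600) = 1.829e-05, D = 771032.2821

771032.2821 m


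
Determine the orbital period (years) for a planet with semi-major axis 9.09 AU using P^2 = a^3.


P = a^(3/2) = 9.09^1.5 = 27.406

27.406 years


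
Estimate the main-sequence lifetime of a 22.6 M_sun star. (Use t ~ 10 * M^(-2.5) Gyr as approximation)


t = 10 * M^(-2.5) = 10 * 22.6^(-2.5) = 0.0041

0.0041 Gyr


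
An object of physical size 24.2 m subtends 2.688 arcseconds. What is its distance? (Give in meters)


D = size / theta_rad, theta_rad = 2.688 * pi/(180*3600) = 1.303e-05, D = 1.857e+06

1.857e+06 m


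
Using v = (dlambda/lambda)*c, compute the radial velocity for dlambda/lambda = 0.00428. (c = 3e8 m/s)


v = (dlambda/lambda) * c = 0.00428 * 3e8 = 1.284e+06

1.284e+06 m/s


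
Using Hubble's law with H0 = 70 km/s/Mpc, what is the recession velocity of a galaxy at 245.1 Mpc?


v = H0 * d = 70 * 245.1 = 17157.0

17157.0 km/s


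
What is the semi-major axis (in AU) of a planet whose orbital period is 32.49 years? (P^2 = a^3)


a = P^(2/3) = 32.49^(2/3) = 10.182

10.182 AU


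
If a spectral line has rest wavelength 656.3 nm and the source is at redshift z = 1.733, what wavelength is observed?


lam_obs = lam_emit * (1 + z) = 656.3 * (1 + 1.733) = 1793.6679

1793.6679 nm


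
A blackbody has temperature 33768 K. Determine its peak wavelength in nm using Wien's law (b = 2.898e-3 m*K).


lam_max = b / T = 2.898e-3 / 33768 = 8.582e-08 m = 85.8209 nm

85.8209 nm


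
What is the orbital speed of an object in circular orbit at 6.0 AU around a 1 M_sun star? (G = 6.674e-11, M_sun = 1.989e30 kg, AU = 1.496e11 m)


v = sqrt(GM/r) = sqrt(6.674e-11 * 1.989e+30 / 8.976e+11) = 12160.9939

12160.9939 m/s


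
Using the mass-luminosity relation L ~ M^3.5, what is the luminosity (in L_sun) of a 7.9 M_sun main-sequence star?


L/L_sun = (M/M_sun)^3.5 = 7.9^3.5 = 1385.7817

1385.7817 L_sun


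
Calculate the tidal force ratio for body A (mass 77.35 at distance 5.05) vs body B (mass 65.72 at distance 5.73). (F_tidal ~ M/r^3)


Ratio = (M1/r1^3) / (M2/r2^3) = (77.35/5.05^3) / (65.72/5.73^3) = 1.7193

1.7193


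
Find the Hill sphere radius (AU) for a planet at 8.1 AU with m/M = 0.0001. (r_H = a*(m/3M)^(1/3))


r_H = a * (m/3M)^(1/3) = 8.1 * (0.0001/3)^(1/3) = 0.2607

0.2607 AU


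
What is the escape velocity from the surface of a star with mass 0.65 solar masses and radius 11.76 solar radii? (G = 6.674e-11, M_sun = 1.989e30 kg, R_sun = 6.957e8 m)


M = 0.65 * 1.989e30 kg = 1.29285e+30 kg; R = 11.76 * 6.957e8 m = 8.181432e+09 m. v_esc = sqrt(2GM/R) = sqrt(2 * 6.674e-11 * 1.29285e+30 / 8.181432e+09) = 145233.735

145233.735 m/s


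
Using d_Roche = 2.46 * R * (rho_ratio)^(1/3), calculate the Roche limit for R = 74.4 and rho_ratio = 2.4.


d_Roche = 2.46 * 74.4 * 2.4^(1/3) = 245.0446

245.0446


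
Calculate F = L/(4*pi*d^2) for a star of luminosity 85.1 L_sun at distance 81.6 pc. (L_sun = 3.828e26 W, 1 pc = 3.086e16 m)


F = L / (4*pi*d^2) = 3.258e+28 / (4*pi*(2.518e+18)^2) = 4.088e-10

4.088e-10 W/m^2


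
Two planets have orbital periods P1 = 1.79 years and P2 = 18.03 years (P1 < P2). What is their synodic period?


1/P_syn = |1/P1 - 1/P2| = |1/1.79 - 1/18.03| => P_syn = 1.9873

1.9873 years


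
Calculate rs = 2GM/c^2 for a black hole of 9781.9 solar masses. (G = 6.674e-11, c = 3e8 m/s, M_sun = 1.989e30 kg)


M = 9781.9 * 1.989e30 kg = 1.94561991e+34 kg. rs = 2GM/c^2 = 2 * 6.674e-11 * 1.94561991e+34 / (3e8)^2 = 2.886e+07

2.886e+07 m


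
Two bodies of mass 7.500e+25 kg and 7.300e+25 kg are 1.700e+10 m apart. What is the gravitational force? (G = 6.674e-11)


F = G*m1*m2/r^2 = 6.674e-11 * 7.500e+25 * 7.300e+25 / (1.700e+10)^2 = 6.674e-11 * 5.475e+51 / 2.890e+20 = 1.264e+21

1.264e+21 N


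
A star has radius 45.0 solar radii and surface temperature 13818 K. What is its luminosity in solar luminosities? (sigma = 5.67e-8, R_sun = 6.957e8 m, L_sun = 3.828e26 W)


R = 45.0 * 6.957e8 m = 3.13065e+10 m. L = 4*pi*R^2*sigma*T^4 = 4*pi*(3.13065e+10)^2 * 5.67e-8 * 13818^4 = 2.545908028e+31 W. L/L_sun = 2.545908028e+31 / 3.828e26 = 66507.5242

66507.5242 L_sun


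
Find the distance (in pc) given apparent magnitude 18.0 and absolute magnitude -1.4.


d = 10^((m - M + 5)/5) = 10^((18.0 - -1.4 + 5)/5) = 75857.7575

75857.7575 pc


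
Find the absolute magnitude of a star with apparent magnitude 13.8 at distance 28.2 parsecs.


M = m - 5*log10(d) + 5 = 13.8 - 5*log10(28.2) + 5 = 11.5488

11.5488


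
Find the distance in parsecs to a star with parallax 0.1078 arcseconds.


d = 1/p = 1/0.1078 = 9.2764

9.2764 pc


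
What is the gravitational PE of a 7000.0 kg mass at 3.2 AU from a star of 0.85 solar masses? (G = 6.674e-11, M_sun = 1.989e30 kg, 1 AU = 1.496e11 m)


M = 0.85 * 1.989e30 kg = 1.69065e+30 kg; r = 3.2 AU * 1.496e11 m/AU = 4.7872e+11 m. U = -GM*m/r = -(6.674e-11 * 1.69065e+30 * 7000.0) / 4.7872e+11 = -1.650e+12

-1.650e+12 J


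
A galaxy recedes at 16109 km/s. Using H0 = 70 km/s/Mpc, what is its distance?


d = v / H0 = 16109 / 70 = 230.1286

230.1286 Mpc


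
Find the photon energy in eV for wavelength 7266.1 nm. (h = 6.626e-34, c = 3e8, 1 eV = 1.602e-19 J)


E = hc/lambda = 6.626e-34 * 3e8 / 7.266e-06 = 2.736e-20 J = 0.1708 eV

0.1708 eV


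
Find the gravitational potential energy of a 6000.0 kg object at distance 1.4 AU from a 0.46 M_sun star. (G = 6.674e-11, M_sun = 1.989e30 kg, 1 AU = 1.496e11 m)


M = 0.46 * 1.989e30 kg = 9.1494e+29 kg; r = 1.4 AU * 1.496e11 m/AU = 2.0944e+11 m. U = -GM*m/r = -(6.674e-11 * 9.1494e+29 * 6000.0) / 2.0944e+11 = -1.749e+12

-1.749e+12 J


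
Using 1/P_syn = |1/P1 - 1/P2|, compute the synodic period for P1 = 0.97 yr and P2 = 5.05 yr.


1/P_syn = |1/P1 - 1/P2| = |1/0.97 - 1/5.05| => P_syn = 1.2006

1.2006 years


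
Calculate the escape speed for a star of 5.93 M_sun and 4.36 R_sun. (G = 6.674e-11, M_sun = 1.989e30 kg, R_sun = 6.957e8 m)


M = 5.93 * 1.989e30 kg = 1.179477e+31 kg; R = 4.36 * 6.957e8 m = 3.033252e+09 m. v_esc = sqrt(2GM/R) = sqrt(2 * 6.674e-11 * 1.179477e+31 / 3.033252e+09) = 720441.2829

720441.2829 m/s


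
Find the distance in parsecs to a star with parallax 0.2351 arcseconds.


d = 1/p = 1/0.2351 = 4.2535

4.2535 pc


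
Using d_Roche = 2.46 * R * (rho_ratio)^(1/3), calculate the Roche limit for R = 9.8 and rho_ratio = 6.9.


d_Roche = 2.46 * 9.8 * 6.9^(1/3) = 45.8963

45.8963


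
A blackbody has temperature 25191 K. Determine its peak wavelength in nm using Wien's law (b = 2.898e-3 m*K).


lam_max = b / T = 2.898e-3 / 25191 = 1.150e-07 m = 115.0411 nm

115.0411 nm


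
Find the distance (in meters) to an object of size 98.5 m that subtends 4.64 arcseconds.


D = size / theta_rad, theta_rad = 4.64 * pi/(180*3600) = 2.250e-05, D = 4.379e+06

4.379e+06 m


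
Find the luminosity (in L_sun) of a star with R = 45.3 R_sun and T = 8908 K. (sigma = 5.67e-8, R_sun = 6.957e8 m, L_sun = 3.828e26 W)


R = 45.3 * 6.957e8 m = 3.151521e+10 m. L = 4*pi*R^2*sigma*T^4 = 4*pi*(3.151521e+10)^2 * 5.67e-8 * 8908^4 = 4.456092189e+30 W. L/L_sun = 4.456092189e+30 / 3.828e26 = 11640.7842

11640.7842 L_sun


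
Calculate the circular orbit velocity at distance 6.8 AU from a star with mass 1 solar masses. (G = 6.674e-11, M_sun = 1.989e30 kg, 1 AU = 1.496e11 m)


v = sqrt(GM/r) = sqrt(6.674e-11 * 1.989e+30 / 1.017e+12) = 11423.2647

11423.2647 m/s


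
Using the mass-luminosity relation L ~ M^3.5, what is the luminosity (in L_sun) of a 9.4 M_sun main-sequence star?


L/L_sun = (M/M_sun)^3.5 = 9.4^3.5 = 2546.5223

2546.5223 L_sun


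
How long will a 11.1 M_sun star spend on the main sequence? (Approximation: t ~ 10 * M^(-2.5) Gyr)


t = 10 * M^(-2.5) = 10 * 11.1^(-2.5) = 0.0244

0.0244 Gyr


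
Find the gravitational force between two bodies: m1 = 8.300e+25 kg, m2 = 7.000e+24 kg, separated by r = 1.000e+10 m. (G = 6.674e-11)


F = G*m1*m2/r^2 = 6.674e-11 * 8.300e+25 * 7.000e+24 / (1.000e+10)^2 = 6.674e-11 * 5.810e+50 / 1.000e+20 = 3.878e+20

3.878e+20 N


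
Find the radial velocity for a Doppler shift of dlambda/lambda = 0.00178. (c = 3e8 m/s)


v = (dlambda/lambda) * c = 0.00178 * 3e8 = 534000.0

534000.0 m/s


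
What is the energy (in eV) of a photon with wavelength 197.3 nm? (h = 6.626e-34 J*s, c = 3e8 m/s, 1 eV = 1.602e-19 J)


E = hc/lambda = 6.626e-34 * 3e8 / 1.973e-07 = 1.008e-18 J = 6.289 eV

6.289 eV


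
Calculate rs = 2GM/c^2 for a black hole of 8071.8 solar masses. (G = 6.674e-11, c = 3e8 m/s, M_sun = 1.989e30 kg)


M = 8071.8 * 1.989e30 kg = 1.60548102e+34 kg. rs = 2GM/c^2 = 2 * 6.674e-11 * 1.60548102e+34 / (3e8)^2 = 2.381e+07

2.381e+07 m


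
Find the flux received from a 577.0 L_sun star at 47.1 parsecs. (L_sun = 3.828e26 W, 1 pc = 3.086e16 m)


F = L / (4*pi*d^2) = 2.209e+29 / (4*pi*(1.454e+18)^2) = 8.320e-09

8.320e-09 W/m^2


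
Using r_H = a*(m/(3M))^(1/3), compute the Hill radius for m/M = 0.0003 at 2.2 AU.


r_H = a * (m/3M)^(1/3) = 2.2 * (0.0003/3)^(1/3) = 0.1021

0.1021 AU


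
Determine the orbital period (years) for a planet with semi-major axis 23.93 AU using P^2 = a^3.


P = a^(3/2) = 23.93^1.5 = 117.0615

117.0615 years


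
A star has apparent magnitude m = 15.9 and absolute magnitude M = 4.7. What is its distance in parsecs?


d = 10^((m - M + 5)/5) = 10^((15.9 - 4.7 + 5)/5) = 1737.8008

1737.8008 pc


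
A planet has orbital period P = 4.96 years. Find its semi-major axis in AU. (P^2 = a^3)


a = P^(2/3) = 4.96^(2/3) = 2.9084

2.9084 AU


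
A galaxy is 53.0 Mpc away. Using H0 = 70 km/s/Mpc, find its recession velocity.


v = H0 * d = 70 * 53.0 = 3710.0

3710.0 km/s


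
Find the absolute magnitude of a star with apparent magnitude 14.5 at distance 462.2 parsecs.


M = m - 5*log10(d) + 5 = 14.5 - 5*log10(462.2) + 5 = 6.1759

6.1759


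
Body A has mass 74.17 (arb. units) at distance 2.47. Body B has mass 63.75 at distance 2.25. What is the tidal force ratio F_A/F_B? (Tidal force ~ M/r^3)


Ratio = (M1/r1^3) / (M2/r2^3) = (74.17/2.47^3) / (63.75/2.25^3) = 0.8794

0.8794


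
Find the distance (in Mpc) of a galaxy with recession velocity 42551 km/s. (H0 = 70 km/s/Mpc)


d = v / H0 = 42551 / 70 = 607.8714

607.8714 Mpc


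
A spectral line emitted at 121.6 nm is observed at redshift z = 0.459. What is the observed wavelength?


lam_obs = lam_emit * (1 + z) = 121.6 * (1 + 0.459) = 177.4144

177.4144 nm


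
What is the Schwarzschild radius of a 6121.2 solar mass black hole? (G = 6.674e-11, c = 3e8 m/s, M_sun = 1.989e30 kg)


M = 6121.2 * 1.989e30 kg = 1.21750668e+34 kg. rs = 2GM/c^2 = 2 * 6.674e-11 * 1.21750668e+34 / (3e8)^2 = 1.806e+07

1.806e+07 m


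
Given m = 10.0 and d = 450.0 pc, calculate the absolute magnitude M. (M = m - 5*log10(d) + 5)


M = m - 5*log10(d) + 5 = 10.0 - 5*log10(450.0) + 5 = 1.7339

1.7339


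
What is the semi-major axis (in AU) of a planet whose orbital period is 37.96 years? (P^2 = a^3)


a = P^(2/3) = 37.96^(2/3) = 11.2949

11.2949 AU


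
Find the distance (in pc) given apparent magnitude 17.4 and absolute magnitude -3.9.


d = 10^((m - M + 5)/5) = 10^((17.4 - -3.9 + 5)/5) = 181970.0859

181970.0859 pc


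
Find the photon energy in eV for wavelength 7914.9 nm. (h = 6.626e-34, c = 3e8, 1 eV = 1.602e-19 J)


E = hc/lambda = 6.626e-34 * 3e8 / 7.915e-06 = 2.511e-20 J = 0.1568 eV

0.1568 eV


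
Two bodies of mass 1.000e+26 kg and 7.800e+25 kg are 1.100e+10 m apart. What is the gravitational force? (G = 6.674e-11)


F = G*m1*m2/r^2 = 6.674e-11 * 1.000e+26 * 7.800e+25 / (1.100e+10)^2 = 6.674e-11 * 7.800e+51 / 1.210e+20 = 4.302e+21

4.302e+21 N


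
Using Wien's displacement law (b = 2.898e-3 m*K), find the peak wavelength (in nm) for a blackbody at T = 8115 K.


lam_max = b / T = 2.898e-3 / 8115 = 3.571e-07 m = 357.1165 nm

357.1165 nm


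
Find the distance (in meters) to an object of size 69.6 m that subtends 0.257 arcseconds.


D = size / theta_rad, theta_rad = 0.257 * pi/(180*3600) = 1.246e-06, D = 5.586e+07

5.586e+07 m


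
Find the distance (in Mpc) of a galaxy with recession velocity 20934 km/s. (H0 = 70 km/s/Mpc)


d = v / H0 = 20934 / 70 = 299.0571

299.0571 Mpc


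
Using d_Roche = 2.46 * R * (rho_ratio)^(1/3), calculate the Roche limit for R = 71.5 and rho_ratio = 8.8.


d_Roche = 2.46 * 71.5 * 8.8^(1/3) = 363.1355

363.1355


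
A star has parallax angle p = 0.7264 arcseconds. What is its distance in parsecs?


d = 1/p = 1/0.7264 = 1.3767

1.3767 pc


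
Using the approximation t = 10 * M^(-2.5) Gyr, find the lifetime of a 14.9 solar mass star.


t = 10 * M^(-2.5) = 10 * 14.9^(-2.5) = 0.0117

0.0117 Gyr


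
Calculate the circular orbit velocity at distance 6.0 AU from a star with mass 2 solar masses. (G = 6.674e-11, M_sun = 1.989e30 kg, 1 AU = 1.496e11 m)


v = sqrt(GM/r) = sqrt(6.674e-11 * 3.978e+30 / 8.976e+11) = 17198.2425

17198.2425 m/s


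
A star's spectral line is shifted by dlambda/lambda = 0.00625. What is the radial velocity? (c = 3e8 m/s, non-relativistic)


v = (dlambda/lambda) * c = 0.00625 * 3e8 = 1.875e+06

1.875e+06 m/s


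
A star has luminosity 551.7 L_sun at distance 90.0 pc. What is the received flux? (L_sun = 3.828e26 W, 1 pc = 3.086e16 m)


F = L / (4*pi*d^2) = 2.112e+29 / (4*pi*(2.777e+18)^2) = 2.179e-09

2.179e-09 W/m^2


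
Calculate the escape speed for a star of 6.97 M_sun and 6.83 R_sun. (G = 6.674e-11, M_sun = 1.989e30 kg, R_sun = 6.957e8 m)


M = 6.97 * 1.989e30 kg = 1.386333e+31 kg; R = 6.83 * 6.957e8 m = 4.751631e+09 m. v_esc = sqrt(2GM/R) = sqrt(2 * 6.674e-11 * 1.386333e+31 / 4.751631e+09) = 624051.636

624051.636 m/s


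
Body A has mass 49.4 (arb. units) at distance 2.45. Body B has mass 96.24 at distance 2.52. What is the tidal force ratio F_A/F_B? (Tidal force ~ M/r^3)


Ratio = (M1/r1^3) / (M2/r2^3) = (49.4/2.45^3) / (96.24/2.52^3) = 0.5586

0.5586


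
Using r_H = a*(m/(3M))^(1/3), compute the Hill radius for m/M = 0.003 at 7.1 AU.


r_H = a * (m/3M)^(1/3) = 7.1 * (0.003/3)^(1/3) = 0.71

0.71 AU


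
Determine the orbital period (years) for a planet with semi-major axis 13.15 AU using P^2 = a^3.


P = a^(3/2) = 13.15^1.5 = 47.6858

47.6858 years


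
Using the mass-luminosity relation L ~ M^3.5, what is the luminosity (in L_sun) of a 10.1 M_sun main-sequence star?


L/L_sun = (M/M_sun)^3.5 = 10.1^3.5 = 3274.3478

3274.3478 L_sun


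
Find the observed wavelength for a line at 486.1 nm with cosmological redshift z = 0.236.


lam_obs = lam_emit * (1 + z) = 486.1 * (1 + 0.236) = 600.8196

600.8196 nm


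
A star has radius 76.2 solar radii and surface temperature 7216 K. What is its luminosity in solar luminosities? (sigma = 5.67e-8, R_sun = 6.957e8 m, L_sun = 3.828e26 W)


R = 76.2 * 6.957e8 m = 5.301234e+10 m. L = 4*pi*R^2*sigma*T^4 = 4*pi*(5.301234e+10)^2 * 5.67e-8 * 7216^4 = 5.429164122e+30 W. L/L_sun = 5.429164122e+30 / 3.828e26 = 14182.7694

14182.7694 L_sun


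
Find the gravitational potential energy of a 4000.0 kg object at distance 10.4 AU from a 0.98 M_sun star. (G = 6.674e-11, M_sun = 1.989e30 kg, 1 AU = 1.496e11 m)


M = 0.98 * 1.989e30 kg = 1.94922e+30 kg; r = 10.4 AU * 1.496e11 m/AU = 1.55584e+12 m. U = -GM*m/r = -(6.674e-11 * 1.94922e+30 * 4000.0) / 1.55584e+12 = -3.345e+11

-3.345e+11 J


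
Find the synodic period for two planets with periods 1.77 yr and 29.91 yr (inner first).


1/P_syn = |1/P1 - 1/P2| = |1/1.77 - 1/29.91| => P_syn = 1.8813

1.8813 years


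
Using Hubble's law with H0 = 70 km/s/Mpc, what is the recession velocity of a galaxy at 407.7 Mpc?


v = H0 * d = 70 * 407.7 = 28539.0

28539.0 km/s


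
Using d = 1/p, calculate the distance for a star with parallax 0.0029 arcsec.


d = 1/p = 1/0.0029 = 344.8276

344.8276 pc


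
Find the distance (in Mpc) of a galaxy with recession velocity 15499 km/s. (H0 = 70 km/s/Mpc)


d = v / H0 = 15499 / 70 = 221.4143

221.4143 Mpc


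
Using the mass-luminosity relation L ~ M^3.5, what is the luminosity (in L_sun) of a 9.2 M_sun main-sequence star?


L/L_sun = (M/M_sun)^3.5 = 9.2^3.5 = 2361.8776

2361.8776 L_sun


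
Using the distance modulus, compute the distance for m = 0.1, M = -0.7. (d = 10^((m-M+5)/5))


d = 10^((m - M + 5)/5) = 10^((0.1 - -0.7 + 5)/5) = 14.4544

14.4544 pc


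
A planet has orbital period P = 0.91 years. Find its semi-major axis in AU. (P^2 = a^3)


a = P^(2/3) = 0.91^(2/3) = 0.9391

0.9391 AU


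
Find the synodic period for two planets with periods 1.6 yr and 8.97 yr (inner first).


1/P_syn = |1/P1 - 1/P2| = |1/1.6 - 1/8.97| => P_syn = 1.9474

1.9474 years


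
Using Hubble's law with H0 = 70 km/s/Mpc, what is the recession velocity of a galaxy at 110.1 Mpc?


v = H0 * d = 70 * 110.1 = 7707.0

7707.0 km/s


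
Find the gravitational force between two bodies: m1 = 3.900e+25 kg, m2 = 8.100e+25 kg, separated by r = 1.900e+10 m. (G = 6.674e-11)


F = G*m1*m2/r^2 = 6.674e-11 * 3.900e+25 * 8.100e+25 / (1.900e+10)^2 = 6.674e-11 * 3.159e+51 / 3.610e+20 = 5.840e+20

5.840e+20 N


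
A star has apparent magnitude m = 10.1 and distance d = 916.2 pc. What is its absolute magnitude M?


M = m - 5*log10(d) + 5 = 10.1 - 5*log10(916.2) + 5 = 0.29

0.29


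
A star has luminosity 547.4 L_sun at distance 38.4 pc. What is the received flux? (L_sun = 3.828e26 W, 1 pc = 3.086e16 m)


F = L / (4*pi*d^2) = 2.095e+29 / (4*pi*(1.185e+18)^2) = 1.187e-08

1.187e-08 W/m^2


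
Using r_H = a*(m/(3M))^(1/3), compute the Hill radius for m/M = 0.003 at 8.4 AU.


r_H = a * (m/3M)^(1/3) = 8.4 * (0.003/3)^(1/3) = 0.84

0.84 AU


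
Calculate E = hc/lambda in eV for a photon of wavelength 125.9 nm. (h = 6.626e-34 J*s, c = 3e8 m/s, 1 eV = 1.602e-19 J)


E = hc/lambda = 6.626e-34 * 3e8 / 1.259e-07 = 1.579e-18 J = 9.8556 eV

9.8556 eV


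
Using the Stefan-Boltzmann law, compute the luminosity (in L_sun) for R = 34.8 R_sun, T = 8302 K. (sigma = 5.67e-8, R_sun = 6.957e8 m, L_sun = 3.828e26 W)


R = 34.8 * 6.957e8 m = 2.421036e+10 m. L = 4*pi*R^2*sigma*T^4 = 4*pi*(2.421036e+10)^2 * 5.67e-8 * 8302^4 = 1.98392995e+30 W. L/L_sun = 1.98392995e+30 / 3.828e26 = 5182.6801

5182.6801 L_sun


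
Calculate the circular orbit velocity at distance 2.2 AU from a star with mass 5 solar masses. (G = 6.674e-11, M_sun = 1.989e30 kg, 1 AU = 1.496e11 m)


v = sqrt(GM/r) = sqrt(6.674e-11 * 9.945e+30 / 3.291e+11) = 44907.4461

44907.4461 m/s


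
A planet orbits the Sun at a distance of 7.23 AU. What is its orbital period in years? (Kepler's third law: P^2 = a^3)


P = a^(3/2) = 7.23^1.5 = 19.4405

19.4405 years


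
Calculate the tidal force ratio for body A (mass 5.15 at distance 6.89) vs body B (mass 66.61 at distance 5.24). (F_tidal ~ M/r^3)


Ratio = (M1/r1^3) / (M2/r2^3) = (5.15/6.89^3) / (66.61/5.24^3) = 0.034

0.034


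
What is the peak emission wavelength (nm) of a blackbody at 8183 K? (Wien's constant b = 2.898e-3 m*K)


lam_max = b / T = 2.898e-3 / 8183 = 3.541e-07 m = 354.1488 nm

354.1488 nm


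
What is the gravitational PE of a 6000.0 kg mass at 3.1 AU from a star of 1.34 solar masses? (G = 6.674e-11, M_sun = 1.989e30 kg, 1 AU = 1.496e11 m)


M = 1.34 * 1.989e30 kg = 2.66526e+30 kg; r = 3.1 AU * 1.496e11 m/AU = 4.6376e+11 m. U = -GM*m/r = -(6.674e-11 * 2.66526e+30 * 6000.0) / 4.6376e+11 = -2.301e+12

-2.301e+12 J


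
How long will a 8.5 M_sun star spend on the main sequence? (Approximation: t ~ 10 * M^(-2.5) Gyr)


t = 10 * M^(-2.5) = 10 * 8.5^(-2.5) = 0.0475

0.0475 Gyr


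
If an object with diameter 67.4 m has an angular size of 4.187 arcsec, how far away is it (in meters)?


D = size / theta_rad, theta_rad = 4.187 * pi/(180*3600) = 2.030e-05, D = 3.320e+06

3.320e+06 m


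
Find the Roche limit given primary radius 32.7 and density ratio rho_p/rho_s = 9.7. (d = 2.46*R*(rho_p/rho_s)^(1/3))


d_Roche = 2.46 * 32.7 * 9.7^(1/3) = 171.5563

171.5563


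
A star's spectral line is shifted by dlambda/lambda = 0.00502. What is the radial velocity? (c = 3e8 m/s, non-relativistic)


v = (dlambda/lambda) * c = 0.00502 * 3e8 = 1.506e+06

1.506e+06 m/s


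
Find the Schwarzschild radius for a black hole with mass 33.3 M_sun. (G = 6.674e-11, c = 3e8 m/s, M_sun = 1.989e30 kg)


M = 33.3 * 1.989e30 kg = 6.62337e+31 kg. rs = 2GM/c^2 = 2 * 6.674e-11 * 6.62337e+31 / (3e8)^2 = 98231.9364

98231.9364 m
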